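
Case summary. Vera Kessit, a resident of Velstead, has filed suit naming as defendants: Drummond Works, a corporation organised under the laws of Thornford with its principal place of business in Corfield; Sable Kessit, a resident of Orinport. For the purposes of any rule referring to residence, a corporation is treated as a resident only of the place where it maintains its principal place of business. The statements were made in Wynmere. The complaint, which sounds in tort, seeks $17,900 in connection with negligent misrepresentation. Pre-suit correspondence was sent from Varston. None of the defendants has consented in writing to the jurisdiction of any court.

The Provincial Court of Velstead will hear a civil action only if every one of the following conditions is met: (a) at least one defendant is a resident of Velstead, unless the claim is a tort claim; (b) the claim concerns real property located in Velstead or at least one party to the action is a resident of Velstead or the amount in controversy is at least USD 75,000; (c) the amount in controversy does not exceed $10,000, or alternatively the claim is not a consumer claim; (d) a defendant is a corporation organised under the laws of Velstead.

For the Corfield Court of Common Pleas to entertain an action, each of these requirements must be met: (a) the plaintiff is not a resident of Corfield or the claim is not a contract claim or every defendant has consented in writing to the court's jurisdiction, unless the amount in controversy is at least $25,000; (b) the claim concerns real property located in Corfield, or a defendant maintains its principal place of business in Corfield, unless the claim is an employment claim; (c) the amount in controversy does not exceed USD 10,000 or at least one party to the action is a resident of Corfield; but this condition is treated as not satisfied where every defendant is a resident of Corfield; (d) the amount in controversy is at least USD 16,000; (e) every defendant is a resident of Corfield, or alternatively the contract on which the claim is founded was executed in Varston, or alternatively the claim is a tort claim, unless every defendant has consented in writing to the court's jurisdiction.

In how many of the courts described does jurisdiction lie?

1

The Provincial Court of Velstead:
  (a) No defendant resides in Velstead (they reside in Corfield, Orinport). The proviso rescues it, though: the claim is a tort claim. Condition met.
  (b) Vera Kessit resides in Velstead, which satisfies one of the alternatives. Met.
  (c) The claim is a tort claim, not a consumer claim, so this disjunct is met. Condition met.
  (d) The corporate defendant(s) are organised in Thornford, not Velstead. Not satisfied.
  → At least one condition fails; no jurisdiction.
The Corfield Court of Common Pleas:
  (a) The plaintiff resides in Velstead, which is not Corfield, so this disjunct is met. Condition met.
  (b) Drummond Works has its principal place of business in Corfield, which satisfies one of the alternatives. Condition met.
  (c) Drummond Works resides in Corfield, so this disjunct is met. The exception is not triggered, since the defendants reside as follows — Drummond Works in Corfield, Sable Kessit in Orinport — not all in Corfield. Satisfied.
  (d) The amount in controversy is $17,900, which meets the USD 16,000 floor. Met.
  (e) The claim is a tort claim, which satisfies one of the alternatives. Satisfied.
  → Jurisdiction lies.
Courts with jurisdiction: the Corfield Court of Common Pleas — 1 in total.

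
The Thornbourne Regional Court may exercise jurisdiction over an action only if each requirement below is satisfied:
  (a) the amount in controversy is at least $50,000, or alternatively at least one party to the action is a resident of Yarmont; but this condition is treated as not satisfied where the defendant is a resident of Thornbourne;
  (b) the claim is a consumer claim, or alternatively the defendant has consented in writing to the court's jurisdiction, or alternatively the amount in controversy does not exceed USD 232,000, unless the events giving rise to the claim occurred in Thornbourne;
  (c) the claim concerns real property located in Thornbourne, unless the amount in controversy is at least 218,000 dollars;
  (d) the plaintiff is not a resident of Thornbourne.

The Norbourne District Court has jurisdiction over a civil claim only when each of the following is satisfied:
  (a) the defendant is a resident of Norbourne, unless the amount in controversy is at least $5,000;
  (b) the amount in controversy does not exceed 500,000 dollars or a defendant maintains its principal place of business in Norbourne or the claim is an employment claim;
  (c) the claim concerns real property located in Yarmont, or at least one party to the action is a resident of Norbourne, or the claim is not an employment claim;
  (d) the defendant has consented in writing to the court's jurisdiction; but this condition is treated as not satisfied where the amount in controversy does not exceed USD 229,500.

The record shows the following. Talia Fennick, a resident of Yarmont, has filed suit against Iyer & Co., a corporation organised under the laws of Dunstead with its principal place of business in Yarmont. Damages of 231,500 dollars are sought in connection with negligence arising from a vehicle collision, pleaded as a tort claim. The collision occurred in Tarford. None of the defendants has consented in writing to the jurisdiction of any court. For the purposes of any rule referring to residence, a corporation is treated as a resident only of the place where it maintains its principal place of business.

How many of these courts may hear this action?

The Thornbourne Regional Court:
  (a) The amount in controversy is 231,500 dollars, which meets the USD 50,000 floor, so this disjunct is met. The carve-out does not apply: the defendant resides in Yarmont, not Thornbourne. Satisfied.
  (b) The amount in controversy is 231,500 dollars, within the $232,000 ceiling, so this disjunct is met. Met.
  (c) The claim does not concern real property. However, the amount in controversy is USD 231,500, which meets the 218,000 dollars floor, so the 'unless' proviso supplies this condition. Satisfied.
  (d) The plaintiff resides in Yarmont, which is not Thornbourne. Satisfied.
  → Every requirement is satisfied — jurisdiction.
The Norbourne District Court:
  (a) The defendant resides in Yarmont, not Norbourne. However, the amount in controversy is $231,500, which meets the USD 5,000 floor, so the 'unless' proviso supplies this condition. Satisfied.
  (b) The amount in controversy is 231,500 dollars, within the $500,000 ceiling, which satisfies one of the alternatives. Met.
  (c) The claim is a tort claim, not an employment claim, so this disjunct is met. Met.
  (d) No such written consent has been filed. Not met.
  → No jurisdiction.
Courts with jurisdiction: the Thornbourne Regional Court — 1 in total.

1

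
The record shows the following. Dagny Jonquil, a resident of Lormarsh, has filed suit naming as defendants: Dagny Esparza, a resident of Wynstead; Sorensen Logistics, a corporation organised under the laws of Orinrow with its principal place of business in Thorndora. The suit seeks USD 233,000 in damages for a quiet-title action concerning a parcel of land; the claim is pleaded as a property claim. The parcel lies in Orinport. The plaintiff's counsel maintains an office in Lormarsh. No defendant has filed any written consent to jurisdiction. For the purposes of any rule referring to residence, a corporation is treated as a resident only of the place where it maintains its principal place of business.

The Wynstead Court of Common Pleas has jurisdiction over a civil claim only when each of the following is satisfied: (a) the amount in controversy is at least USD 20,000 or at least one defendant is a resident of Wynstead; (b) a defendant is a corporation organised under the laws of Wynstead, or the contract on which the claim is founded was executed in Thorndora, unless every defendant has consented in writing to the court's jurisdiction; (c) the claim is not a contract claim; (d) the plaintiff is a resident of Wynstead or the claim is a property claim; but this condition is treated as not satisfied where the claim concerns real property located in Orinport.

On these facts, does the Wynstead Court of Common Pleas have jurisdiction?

No

The Wynstead Court of Common Pleas:
  (a) The amount in controversy is USD 233,000, which meets the 20,000 dollars floor — that alternative is enough. Satisfied.
  (b) The corporate defendant(s) are organised in Orinrow, not Wynstead; no contract (and hence no place of execution) is alleged — no alternative holds. Nor does the 'unless' clause help: no such written consent has been filed. Condition not met.
  (c) The claim is a property claim, not a contract claim. Satisfied.
  (d) The claim is a property claim, so this disjunct is met. But the carve-out bites: the property lies in Orinport. Fails.
  → No jurisdiction.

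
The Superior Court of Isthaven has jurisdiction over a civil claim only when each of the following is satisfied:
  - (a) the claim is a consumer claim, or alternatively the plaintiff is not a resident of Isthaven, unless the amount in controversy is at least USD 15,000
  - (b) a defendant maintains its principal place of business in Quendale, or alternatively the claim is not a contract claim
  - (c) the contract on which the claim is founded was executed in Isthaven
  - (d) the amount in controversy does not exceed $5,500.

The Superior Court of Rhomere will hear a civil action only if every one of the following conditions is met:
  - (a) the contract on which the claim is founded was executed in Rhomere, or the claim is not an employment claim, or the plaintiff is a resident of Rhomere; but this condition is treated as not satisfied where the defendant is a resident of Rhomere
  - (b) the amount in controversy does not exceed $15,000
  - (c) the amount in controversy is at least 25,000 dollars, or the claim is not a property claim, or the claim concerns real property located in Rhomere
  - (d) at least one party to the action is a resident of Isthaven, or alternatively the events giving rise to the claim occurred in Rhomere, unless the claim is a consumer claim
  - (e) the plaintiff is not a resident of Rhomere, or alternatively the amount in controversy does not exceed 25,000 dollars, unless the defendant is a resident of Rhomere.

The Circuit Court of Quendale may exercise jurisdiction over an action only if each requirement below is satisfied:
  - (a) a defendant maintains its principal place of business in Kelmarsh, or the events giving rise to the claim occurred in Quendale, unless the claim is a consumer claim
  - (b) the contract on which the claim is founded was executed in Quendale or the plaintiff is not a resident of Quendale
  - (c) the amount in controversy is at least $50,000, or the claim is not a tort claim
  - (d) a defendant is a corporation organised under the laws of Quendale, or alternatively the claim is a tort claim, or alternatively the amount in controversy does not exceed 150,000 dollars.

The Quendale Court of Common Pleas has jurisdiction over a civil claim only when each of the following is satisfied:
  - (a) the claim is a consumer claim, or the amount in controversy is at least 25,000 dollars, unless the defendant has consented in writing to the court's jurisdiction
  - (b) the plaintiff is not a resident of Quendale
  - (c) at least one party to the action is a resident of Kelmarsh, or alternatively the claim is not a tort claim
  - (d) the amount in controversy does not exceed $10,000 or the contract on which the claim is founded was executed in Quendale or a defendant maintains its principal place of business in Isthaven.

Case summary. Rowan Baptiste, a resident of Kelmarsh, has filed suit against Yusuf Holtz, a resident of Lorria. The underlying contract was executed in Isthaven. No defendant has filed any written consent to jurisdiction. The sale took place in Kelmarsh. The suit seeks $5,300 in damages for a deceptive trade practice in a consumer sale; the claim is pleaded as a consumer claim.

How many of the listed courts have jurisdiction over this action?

The Superior Court of Isthaven:
  (a) The claim is a consumer claim — that alternative is enough. Met.
  (b) The claim is a consumer claim, not a contract claim — that alternative is enough. Condition met.
  (c) The contract was executed in Isthaven. Satisfied.
  (d) The amount in controversy is USD 5,300, within the $5,500 ceiling. Satisfied.
  → Jurisdiction lies.
The Superior Court of Rhomere:
  (a) The claim is a consumer claim, not an employment claim, so one alternative holds. The carve-out does not apply: the defendant resides in Lorria, not Rhomere. Satisfied.
  (b) The amount in controversy is $5,300, within the USD 15,000 ceiling. Condition met.
  (c) The claim is a consumer claim, not a property claim, so one alternative holds. Satisfied.
  (d) No party resides in Isthaven; the operative events occurred in Kelmarsh, not Rhomere — every alternative fails. But the claim is a consumer claim, and the 'unless' clause therefore excuses the requirement. Met.
  (e) The plaintiff resides in Kelmarsh, which is not Rhomere, so this disjunct is met. Met.
  → All conditions met; jurisdiction exists.
The Circuit Court of Quendale:
  (a) No defendant is a corporation; the operative events occurred in Kelmarsh, not Quendale — every alternative fails. The proviso rescues it, though: the claim is a consumer claim. Satisfied.
  (b) The plaintiff resides in Kelmarsh, which is not Quendale, which satisfies one of the alternatives. Satisfied.
  (c) The claim is a consumer claim, not a tort claim, so one alternative holds. Condition met.
  (d) The amount in controversy is 5,300 dollars, within the 150,000 dollars ceiling — that alternative is enough. Condition met.
  → Every requirement is satisfied — jurisdiction.
The Quendale Court of Common Pleas:
  (a) The claim is a consumer claim, so one alternative holds. Satisfied.
  (b) The plaintiff resides in Kelmarsh, which is not Quendale. Condition met.
  (c) Rowan Baptiste resides in Kelmarsh, so one alternative holds. Met.
  (d) The amount in controversy is USD 5,300, within the $10,000 ceiling — that alternative is enough. Satisfied.
  → The court has jurisdiction.
Courts with jurisdiction: the Superior Court of Isthaven, the Superior Court of Rhomere, the Circuit Court of Quendale, the Quendale Court of Common Pleas — 4 in total.

4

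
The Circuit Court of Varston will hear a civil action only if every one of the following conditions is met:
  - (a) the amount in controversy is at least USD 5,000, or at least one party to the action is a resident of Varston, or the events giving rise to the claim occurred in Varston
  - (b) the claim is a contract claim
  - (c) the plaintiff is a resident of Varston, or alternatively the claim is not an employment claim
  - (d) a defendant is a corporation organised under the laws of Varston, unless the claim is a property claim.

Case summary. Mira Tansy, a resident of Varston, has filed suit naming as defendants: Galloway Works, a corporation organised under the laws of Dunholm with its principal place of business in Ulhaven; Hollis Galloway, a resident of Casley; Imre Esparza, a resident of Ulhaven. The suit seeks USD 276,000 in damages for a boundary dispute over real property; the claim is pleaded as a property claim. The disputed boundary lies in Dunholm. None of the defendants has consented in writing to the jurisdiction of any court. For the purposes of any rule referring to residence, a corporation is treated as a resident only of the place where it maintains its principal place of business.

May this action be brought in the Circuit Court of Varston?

The Circuit Court of Varston:
  (a) The amount in controversy is USD 276,000, which meets the USD 5,000 floor — that alternative is enough. Met.
  (b) The claim is a property claim, not a contract claim. Not satisfied.
  (c) The plaintiff resides in Varston, so this disjunct is met. Satisfied.
  (d) The corporate defendant(s) are organised in Dunholm, not Varston. However, the claim is a property claim, so the 'unless' proviso supplies this condition. Met.
  → No jurisdiction.

No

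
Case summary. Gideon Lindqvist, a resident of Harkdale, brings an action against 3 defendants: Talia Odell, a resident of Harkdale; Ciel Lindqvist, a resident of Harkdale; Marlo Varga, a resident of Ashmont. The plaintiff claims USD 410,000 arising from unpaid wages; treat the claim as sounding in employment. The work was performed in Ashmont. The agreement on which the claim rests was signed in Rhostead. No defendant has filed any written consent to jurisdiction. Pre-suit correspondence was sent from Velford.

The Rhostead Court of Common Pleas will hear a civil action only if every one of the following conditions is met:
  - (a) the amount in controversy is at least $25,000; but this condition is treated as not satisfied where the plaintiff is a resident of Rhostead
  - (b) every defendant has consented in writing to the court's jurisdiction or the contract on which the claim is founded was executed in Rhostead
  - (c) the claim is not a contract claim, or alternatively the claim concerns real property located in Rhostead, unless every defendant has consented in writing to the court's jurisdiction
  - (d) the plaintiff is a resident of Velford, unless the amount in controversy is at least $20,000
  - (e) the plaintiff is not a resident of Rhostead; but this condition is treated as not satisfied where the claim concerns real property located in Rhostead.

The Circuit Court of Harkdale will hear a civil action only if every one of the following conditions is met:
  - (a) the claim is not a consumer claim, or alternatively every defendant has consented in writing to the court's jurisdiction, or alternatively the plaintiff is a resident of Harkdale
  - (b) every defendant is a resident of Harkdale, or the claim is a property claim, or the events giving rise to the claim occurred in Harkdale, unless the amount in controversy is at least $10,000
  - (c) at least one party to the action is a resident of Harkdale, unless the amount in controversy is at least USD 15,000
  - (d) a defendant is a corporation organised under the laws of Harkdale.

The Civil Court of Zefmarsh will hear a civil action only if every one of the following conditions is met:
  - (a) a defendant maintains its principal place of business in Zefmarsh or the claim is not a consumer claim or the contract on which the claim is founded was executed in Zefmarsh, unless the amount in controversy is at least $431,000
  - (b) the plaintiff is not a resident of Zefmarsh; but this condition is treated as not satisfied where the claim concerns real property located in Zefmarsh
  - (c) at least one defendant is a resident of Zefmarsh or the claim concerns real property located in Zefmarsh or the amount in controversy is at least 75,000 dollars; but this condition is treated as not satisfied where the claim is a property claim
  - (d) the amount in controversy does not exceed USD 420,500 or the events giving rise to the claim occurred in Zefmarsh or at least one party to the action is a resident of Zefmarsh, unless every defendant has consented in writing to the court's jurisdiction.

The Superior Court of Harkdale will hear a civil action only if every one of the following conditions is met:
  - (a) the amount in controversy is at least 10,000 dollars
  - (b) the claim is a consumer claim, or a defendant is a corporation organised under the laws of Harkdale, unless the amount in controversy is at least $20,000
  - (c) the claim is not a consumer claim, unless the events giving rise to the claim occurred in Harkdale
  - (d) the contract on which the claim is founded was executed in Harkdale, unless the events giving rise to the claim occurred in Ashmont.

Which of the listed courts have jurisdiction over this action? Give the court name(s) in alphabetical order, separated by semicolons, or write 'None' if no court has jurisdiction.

The Rhostead Court of Common Pleas:
  (a) The amount in controversy is $410,000, which meets the 25,000 dollars floor. The exception is not triggered, since the plaintiff resides in Harkdale, not Rhostead. Met.
  (b) The contract was executed in Rhostead, so one alternative holds. Met.
  (c) The claim is an employment claim, not a contract claim, so one alternative holds. Satisfied.
  (d) The plaintiff resides in Harkdale, not Velford. The proviso rescues it, though: the amount in controversy is $410,000, which meets the $20,000 floor. Condition met.
  (e) The plaintiff resides in Harkdale, which is not Rhostead. The exception is not triggered, since the claim does not concern real property. Met.
  → All conditions met; jurisdiction exists.
The Circuit Court of Harkdale:
  (a) The claim is an employment claim, not a consumer claim — that alternative is enough. Met.
  (b) The defendants reside as follows — Talia Odell in Harkdale, Ciel Lindqvist in Harkdale, Marlo Varga in Ashmont — not all in Harkdale; the claim is an employment claim, not a property claim; the operative events occurred in Ashmont, not Harkdale — none of the alternatives is met. The proviso rescues it, though: the amount in controversy is USD 410,000, which meets the $10,000 floor. Condition met.
  (c) Gideon Lindqvist resides in Harkdale. Condition met.
  (d) No defendant is a corporation. Condition not met.
  → No jurisdiction.
The Civil Court of Zefmarsh:
  (a) The claim is an employment claim, not a consumer claim — that alternative is enough. Met.
  (b) The plaintiff resides in Harkdale, which is not Zefmarsh. And the carve-out is inapplicable — the claim does not concern real property. Met.
  (c) The amount in controversy is 410,000 dollars, which meets the USD 75,000 floor — that alternative is enough. And the carve-out is inapplicable — the claim is an employment claim, not a property claim. Satisfied.
  (d) The amount in controversy is USD 410,000, within the 420,500 dollars ceiling — that alternative is enough. Met.
  → All conditions met; jurisdiction exists.
The Superior Court of Harkdale:
  (a) The amount in controversy is 410,000 dollars, which meets the $10,000 floor. Met.
  (b) The claim is an employment claim, not a consumer claim; no defendant is a corporation — none of the alternatives is met. The proviso rescues it, though: the amount in controversy is 410,000 dollars, which meets the 20,000 dollars floor. Met.
  (c) The claim is an employment claim, not a consumer claim. Met.
  (d) The contract was executed in Rhostead, not Harkdale. But the operative events occurred in Ashmont, and the 'unless' clause therefore excuses the requirement. Met.
  → All conditions met; jurisdiction exists.

the Civil Court of Zefmarsh; the Rhostead Court of Common Pleas; the Superior Court of Harkdale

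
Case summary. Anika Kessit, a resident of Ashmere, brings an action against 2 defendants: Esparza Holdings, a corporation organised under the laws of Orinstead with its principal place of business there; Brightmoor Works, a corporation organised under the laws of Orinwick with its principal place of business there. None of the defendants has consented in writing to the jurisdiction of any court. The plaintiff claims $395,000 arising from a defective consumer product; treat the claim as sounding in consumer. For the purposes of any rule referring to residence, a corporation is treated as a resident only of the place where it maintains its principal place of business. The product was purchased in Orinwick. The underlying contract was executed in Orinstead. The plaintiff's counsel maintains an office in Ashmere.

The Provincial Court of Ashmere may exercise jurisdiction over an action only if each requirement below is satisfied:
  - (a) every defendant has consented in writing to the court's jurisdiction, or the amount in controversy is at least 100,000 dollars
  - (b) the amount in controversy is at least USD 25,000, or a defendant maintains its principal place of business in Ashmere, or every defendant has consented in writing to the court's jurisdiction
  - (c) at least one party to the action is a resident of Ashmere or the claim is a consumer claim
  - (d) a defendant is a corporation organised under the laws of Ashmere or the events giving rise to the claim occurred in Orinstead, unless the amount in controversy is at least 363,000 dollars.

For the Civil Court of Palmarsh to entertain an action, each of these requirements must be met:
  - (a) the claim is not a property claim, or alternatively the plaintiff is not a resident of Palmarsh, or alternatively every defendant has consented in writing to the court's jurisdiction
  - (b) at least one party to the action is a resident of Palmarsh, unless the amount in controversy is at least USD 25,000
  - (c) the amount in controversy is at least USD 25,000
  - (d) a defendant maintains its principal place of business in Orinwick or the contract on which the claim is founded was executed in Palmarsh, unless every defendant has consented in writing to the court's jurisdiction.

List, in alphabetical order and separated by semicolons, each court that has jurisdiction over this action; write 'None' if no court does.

The Provincial Court of Ashmere:
  (a) The amount in controversy is 395,000 dollars, which meets the USD 100,000 floor, so one alternative holds. Satisfied.
  (b) The amount in controversy is 395,000 dollars, which meets the USD 25,000 floor, so one alternative holds. Satisfied.
  (c) Anika Kessit resides in Ashmere — that alternative is enough. Condition met.
  (d) The corporate defendant(s) are organised in Orinstead, Orinwick, not Ashmere; the operative events occurred in Orinwick, not Orinstead — none of the alternatives is met. However, the amount in controversy is USD 395,000, which meets the 363,000 dollars floor, so the 'unless' proviso supplies this condition. Satisfied.
  → The court has jurisdiction.
The Civil Court of Palmarsh:
  (a) The claim is a consumer claim, not a property claim, which satisfies one of the alternatives. Met.
  (b) No party resides in Palmarsh. The proviso rescues it, though: the amount in controversy is USD 395,000, which meets the $25,000 floor. Satisfied.
  (c) The amount in controversy is 395,000 dollars, which meets the 25,000 dollars floor. Met.
  (d) Brightmoor Works has its principal place of business in Orinwick, which satisfies one of the alternatives. Condition met.
  → The court has jurisdiction.

the Civil Court of Palmarsh; the Provincial Court of Ashmere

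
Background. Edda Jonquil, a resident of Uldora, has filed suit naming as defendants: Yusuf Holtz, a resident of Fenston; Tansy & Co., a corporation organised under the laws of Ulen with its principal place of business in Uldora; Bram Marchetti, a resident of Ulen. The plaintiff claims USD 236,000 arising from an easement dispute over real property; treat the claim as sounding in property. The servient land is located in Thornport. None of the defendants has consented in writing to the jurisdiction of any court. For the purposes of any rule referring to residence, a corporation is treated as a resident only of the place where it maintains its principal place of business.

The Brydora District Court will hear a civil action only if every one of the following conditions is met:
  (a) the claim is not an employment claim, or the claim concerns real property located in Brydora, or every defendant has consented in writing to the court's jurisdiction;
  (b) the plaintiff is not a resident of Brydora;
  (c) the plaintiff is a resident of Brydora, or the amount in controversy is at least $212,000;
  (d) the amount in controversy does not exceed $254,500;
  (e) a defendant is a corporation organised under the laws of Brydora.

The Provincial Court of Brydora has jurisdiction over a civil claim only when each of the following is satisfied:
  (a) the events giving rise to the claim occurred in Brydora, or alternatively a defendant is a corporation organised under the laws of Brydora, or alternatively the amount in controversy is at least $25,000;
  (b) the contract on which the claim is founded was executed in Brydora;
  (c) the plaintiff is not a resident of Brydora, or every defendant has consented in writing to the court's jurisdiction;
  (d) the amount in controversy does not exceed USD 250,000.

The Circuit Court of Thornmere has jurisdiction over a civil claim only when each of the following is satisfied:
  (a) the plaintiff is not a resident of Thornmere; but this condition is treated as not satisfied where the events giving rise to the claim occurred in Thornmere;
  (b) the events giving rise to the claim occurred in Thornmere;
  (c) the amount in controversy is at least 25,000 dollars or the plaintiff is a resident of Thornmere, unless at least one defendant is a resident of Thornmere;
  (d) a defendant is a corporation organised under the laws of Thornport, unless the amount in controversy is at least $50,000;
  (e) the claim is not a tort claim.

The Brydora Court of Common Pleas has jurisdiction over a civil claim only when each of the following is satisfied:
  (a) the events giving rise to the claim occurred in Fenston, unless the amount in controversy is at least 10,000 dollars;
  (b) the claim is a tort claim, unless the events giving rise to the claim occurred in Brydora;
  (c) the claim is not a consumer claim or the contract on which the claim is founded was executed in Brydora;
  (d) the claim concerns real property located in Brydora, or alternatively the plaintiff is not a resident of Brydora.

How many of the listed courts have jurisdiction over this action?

The Brydora District Court:
  (a) The claim is a property claim, not an employment claim, so one alternative holds. Met.
  (b) The plaintiff resides in Uldora, which is not Brydora. Satisfied.
  (c) The amount in controversy is USD 236,000, which meets the $212,000 floor, so one alternative holds. Met.
  (d) The amount in controversy is 236,000 dollars, within the USD 254,500 ceiling. Condition met.
  (e) The corporate defendant(s) are organised in Ulen, not Brydora. Not met.
  → The court lacks jurisdiction.
The Provincial Court of Brydora:
  (a) The amount in controversy is USD 236,000, which meets the 25,000 dollars floor, so this disjunct is met. Condition met.
  (b) No contract (and hence no place of execution) is alleged. Fails.
  (c) The plaintiff resides in Uldora, which is not Brydora — that alternative is enough. Satisfied.
  (d) The amount in controversy is USD 236,000, within the $250,000 ceiling. Condition met.
  → The court lacks jurisdiction.
The Circuit Court of Thornmere:
  (a) The plaintiff resides in Uldora, which is not Thornmere. The exception is not triggered, since the operative events occurred in Thornport, not Thornmere. Satisfied.
  (b) The operative events occurred in Thornport, not Thornmere. Not met.
  (c) The amount in controversy is USD 236,000, which meets the $25,000 floor — that alternative is enough. Met.
  (d) The corporate defendant(s) are organised in Ulen, not Thornport. However, the amount in controversy is 236,000 dollars, which meets the USD 50,000 floor, so the 'unless' proviso supplies this condition. Condition met.
  (e) The claim is a property claim, not a tort claim. Satisfied.
  → Not every requirement is met — no jurisdiction.
The Brydora Court of Common Pleas:
  (a) The operative events occurred in Thornport, not Fenston. The proviso rescues it, though: the amount in controversy is USD 236,000, which meets the 10,000 dollars floor. Condition met.
  (b) The claim is a property claim, not a tort claim. And the operative events occurred in Thornport, not Brydora, so the proviso does not save it. Not satisfied.
  (c) The claim is a property claim, not a consumer claim, so this disjunct is met. Condition met.
  (d) The plaintiff resides in Uldora, which is not Brydora, so one alternative holds. Met.
  → At least one condition fails; no jurisdiction.
No court satisfies all of its conditions.

0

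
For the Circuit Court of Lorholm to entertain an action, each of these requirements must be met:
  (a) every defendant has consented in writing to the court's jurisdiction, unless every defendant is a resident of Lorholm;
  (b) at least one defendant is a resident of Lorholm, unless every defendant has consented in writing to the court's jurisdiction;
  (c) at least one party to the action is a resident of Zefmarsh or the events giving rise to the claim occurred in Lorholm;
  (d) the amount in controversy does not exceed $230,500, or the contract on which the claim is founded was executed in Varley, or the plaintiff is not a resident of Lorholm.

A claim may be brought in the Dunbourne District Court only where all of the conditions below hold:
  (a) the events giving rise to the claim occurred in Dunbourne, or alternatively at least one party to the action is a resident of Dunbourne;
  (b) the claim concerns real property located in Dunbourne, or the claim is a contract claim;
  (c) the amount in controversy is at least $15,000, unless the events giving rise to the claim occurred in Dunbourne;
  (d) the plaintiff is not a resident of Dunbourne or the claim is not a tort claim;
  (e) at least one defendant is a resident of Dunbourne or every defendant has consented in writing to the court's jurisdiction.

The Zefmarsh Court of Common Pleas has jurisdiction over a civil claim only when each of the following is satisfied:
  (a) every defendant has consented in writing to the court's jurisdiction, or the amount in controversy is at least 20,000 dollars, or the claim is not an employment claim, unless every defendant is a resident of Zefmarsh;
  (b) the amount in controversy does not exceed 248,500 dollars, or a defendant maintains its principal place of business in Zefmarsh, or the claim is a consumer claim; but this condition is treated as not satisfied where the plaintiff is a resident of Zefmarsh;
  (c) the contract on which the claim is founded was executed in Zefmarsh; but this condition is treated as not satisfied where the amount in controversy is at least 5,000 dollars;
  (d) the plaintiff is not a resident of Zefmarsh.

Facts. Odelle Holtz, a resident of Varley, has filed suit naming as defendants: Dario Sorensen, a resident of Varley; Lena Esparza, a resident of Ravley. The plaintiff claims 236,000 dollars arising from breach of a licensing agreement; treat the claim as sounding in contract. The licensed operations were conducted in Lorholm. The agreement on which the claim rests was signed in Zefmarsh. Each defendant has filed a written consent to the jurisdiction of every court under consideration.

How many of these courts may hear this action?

1

The Circuit Court of Lorholm:
  (a) Every defendant has filed written consent. Condition met.
  (b) No defendant resides in Lorholm (they reside in Varley, Ravley). But every defendant has filed written consent, and the 'unless' clause therefore excuses the requirement. Satisfied.
  (c) The operative events occurred in Lorholm — that alternative is enough. Satisfied.
  (d) The plaintiff resides in Varley, which is not Lorholm — that alternative is enough. Satisfied.
  → Every requirement is satisfied — jurisdiction.
The Dunbourne District Court:
  (a) The operative events occurred in Lorholm, not Dunbourne; no party resides in Dunbourne — none of the alternatives is met. Not met.
  (b) The claim is a contract claim, so this disjunct is met. Satisfied.
  (c) The amount in controversy is USD 236,000, which meets the 15,000 dollars floor. Condition met.
  (d) The plaintiff resides in Varley, which is not Dunbourne — that alternative is enough. Condition met.
  (e) Every defendant has filed written consent, so one alternative holds. Satisfied.
  → No jurisdiction.
The Zefmarsh Court of Common Pleas:
  (a) Every defendant has filed written consent, which satisfies one of the alternatives. Satisfied.
  (b) The amount in controversy is 236,000 dollars, within the 248,500 dollars ceiling, which satisfies one of the alternatives. The exception is not triggered, since the plaintiff resides in Varley, not Zefmarsh. Satisfied.
  (c) The contract was executed in Zefmarsh. But the amount in controversy is $236,000, which meets the 5,000 dollars floor, triggering the carve-out and defeating this condition. Fails.
  (d) The plaintiff resides in Varley, which is not Zefmarsh. Met.
  → No jurisdiction.
Courts with jurisdiction: the Circuit Court of Lorholm — 1 in total.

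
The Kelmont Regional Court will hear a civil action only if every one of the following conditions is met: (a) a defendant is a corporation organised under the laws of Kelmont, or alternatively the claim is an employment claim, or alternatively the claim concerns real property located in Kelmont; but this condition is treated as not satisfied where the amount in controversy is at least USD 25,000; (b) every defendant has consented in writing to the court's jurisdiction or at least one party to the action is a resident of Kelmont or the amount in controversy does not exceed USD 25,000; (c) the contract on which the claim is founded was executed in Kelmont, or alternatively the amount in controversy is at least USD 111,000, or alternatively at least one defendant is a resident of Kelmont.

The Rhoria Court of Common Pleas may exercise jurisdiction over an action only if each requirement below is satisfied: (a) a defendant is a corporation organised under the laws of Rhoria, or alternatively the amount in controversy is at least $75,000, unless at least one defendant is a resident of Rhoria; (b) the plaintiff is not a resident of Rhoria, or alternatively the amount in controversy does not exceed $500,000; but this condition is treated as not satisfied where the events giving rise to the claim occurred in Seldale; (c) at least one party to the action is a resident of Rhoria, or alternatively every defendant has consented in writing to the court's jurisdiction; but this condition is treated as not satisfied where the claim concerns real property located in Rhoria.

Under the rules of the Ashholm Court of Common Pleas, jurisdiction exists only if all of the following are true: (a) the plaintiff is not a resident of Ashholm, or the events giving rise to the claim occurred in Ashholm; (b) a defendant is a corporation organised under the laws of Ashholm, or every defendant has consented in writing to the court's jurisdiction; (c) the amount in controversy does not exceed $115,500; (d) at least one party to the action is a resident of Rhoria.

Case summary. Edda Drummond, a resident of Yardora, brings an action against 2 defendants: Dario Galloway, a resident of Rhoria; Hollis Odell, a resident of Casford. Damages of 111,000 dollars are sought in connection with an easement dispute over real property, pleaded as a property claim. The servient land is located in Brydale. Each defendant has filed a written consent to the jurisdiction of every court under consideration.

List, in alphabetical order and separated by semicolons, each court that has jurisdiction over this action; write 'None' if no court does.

the Ashholm Court of Common Pleas; the Rhoria Court of Common Pleas

The Kelmont Regional Court:
  (a) No defendant is a corporation; the claim is a property claim, not an employment claim; the property lies in Brydale, not Kelmont — none of the alternatives is met. Not satisfied.
  (b) Every defendant has filed written consent, so one alternative holds. Satisfied.
  (c) The amount in controversy is $111,000, which meets the 111,000 dollars floor, so one alternative holds. Condition met.
  → Not every requirement is met — no jurisdiction.
The Rhoria Court of Common Pleas:
  (a) The amount in controversy is $111,000, which meets the 75,000 dollars floor, which satisfies one of the alternatives. Satisfied.
  (b) The plaintiff resides in Yardora, which is not Rhoria, so this disjunct is met. The exception is not triggered, since the operative events occurred in Brydale, not Seldale. Met.
  (c) Dario Galloway resides in Rhoria — that alternative is enough. And the carve-out is inapplicable — the property lies in Brydale, not Rhoria. Condition met.
  → All conditions met; jurisdiction exists.
The Ashholm Court of Common Pleas:
  (a) The plaintiff resides in Yardora, which is not Ashholm, which satisfies one of the alternatives. Condition met.
  (b) Every defendant has filed written consent, so this disjunct is met. Condition met.
  (c) The amount in controversy is $111,000, within the $115,500 ceiling. Satisfied.
  (d) Dario Galloway resides in Rhoria. Condition met.
  → Jurisdiction lies.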